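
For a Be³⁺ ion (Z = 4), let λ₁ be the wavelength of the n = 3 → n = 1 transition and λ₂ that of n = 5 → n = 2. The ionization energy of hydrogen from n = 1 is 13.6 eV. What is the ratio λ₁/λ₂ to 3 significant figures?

λ ∝ 1/ΔE ∝ 1/(1/n_f² − 1/n_i²), and the Z² and hc factors cancel in the ratio.
λ₁/λ₂ = (1/2² − 1/5²)/(1/1² − 1/3²) = 0.2100/0.8889 = 0.236.

0.236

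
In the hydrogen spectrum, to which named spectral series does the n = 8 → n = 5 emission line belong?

Pfund

The series is set by the lower level: n_f = 5 is the Pfund series.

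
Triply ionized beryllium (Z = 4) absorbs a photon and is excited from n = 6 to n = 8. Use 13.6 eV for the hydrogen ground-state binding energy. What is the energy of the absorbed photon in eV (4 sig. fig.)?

2.644 eV

The Bohr energies scale as Z², so for Z = 4: E_n = −217.6/n² eV.
E_8 = −217.6/64 = −3.400 eV and E_6 = −217.6/36 = −6.044 eV.
The photon energy is |E_8 − E_6| = 2.644 eV.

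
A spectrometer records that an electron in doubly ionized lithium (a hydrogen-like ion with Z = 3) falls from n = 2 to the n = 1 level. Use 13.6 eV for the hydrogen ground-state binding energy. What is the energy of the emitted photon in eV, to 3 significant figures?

The Bohr energies scale as Z², so for Z = 3: E_n = −122.4/n² eV.
E_2 = −122.4/4 = −30.60 eV and E_1 = −122.4/1 = −122.4 eV.
The photon energy is |E_2 − E_1| = 91.8 eV.

91.8 eV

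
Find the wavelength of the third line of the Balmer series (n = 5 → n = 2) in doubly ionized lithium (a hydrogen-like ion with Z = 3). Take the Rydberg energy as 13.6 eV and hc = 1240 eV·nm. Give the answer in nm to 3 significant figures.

The Balmer series terminates on n_f = 2; the third line has n_i = 2+3 = 5.
ΔE = 122.4 × (1/2² − 1/5²) = 25.70 eV.
λ = 1240 / 25.70 = 48.2 nm.

48.2 nm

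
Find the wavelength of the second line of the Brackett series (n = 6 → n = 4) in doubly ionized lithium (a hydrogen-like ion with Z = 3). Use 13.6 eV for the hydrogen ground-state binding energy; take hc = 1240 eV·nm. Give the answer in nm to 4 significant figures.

The Brackett series terminates on n_f = 4; the second line has n_i = 4+2 = 6.
ΔE = 122.4 × (1/4² − 1/6²) = 4.250 eV.
λ = 1240 / 4.250 = 291.8 nm.

291.8 nm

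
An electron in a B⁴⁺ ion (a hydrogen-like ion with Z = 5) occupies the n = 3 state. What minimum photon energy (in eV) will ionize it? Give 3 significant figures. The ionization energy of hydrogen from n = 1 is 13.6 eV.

E_n = −13.6 Z²/n² = −340.0/n² eV for Z = 5.
E_3 = −340.0/9 = −37.8 eV, so ionization (to E = 0) requires 37.8 eV.

37.8 eV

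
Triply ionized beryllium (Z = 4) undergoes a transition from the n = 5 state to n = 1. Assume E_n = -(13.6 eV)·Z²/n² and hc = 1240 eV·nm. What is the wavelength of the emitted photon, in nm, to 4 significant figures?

For Z = 4 the level energies scale as Z², so the effective Rydberg energy is 13.6 × 16 = 217.6 eV.
ΔE = 217.6 × (1/1² − 1/5²) = 217.6 × 0.9600 = 208.9 eV.
λ = hc/ΔE = 1240 / 208.9 = 5.936 nm.

5.936 nm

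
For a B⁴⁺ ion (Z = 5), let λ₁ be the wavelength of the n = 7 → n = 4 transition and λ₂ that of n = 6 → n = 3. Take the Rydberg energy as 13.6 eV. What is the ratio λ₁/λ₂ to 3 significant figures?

λ ∝ 1/ΔE ∝ 1/(1/n_f² − 1/n_i²), and the Z² and hc factors cancel in the ratio.
λ₁/λ₂ = (1/3² − 1/6²)/(1/4² − 1/7²) = 0.08333/0.04209 = 1.98.

1.98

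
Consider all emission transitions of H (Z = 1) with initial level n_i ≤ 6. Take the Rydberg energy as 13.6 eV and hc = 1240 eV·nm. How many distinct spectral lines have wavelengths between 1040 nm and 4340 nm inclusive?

Enumerate all n_i → n_f pairs with 1 ≤ n_f < n_i ≤ 6 and compute λ = 1240 / [13.6·1·(1/n_f² − 1/n_i²)].
Lines falling in [1040, 4340] nm: 6→3 (1094 nm), 5→3 (1282 nm), 4→3 (1876 nm), 6→4 (2626 nm), 5→4 (4052 nm).

5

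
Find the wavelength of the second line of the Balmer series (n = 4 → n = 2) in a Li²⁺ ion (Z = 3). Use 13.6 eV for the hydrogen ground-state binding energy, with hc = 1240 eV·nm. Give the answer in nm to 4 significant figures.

54.03 nm

The Balmer series terminates on n_f = 2; the second line has n_i = 2+2 = 4.
ΔE = 122.4 × (1/2² − 1/4²) = 22.95 eV.
λ = 1240 / 22.95 = 54.03 nm.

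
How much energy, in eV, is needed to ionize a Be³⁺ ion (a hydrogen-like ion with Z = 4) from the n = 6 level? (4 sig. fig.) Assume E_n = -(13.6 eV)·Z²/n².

E_n = −13.6 Z²/n² = −217.6/n² eV for Z = 4.
E_6 = −217.6/36 = −6.044 eV, so ionization (to E = 0) requires 6.044 eV.

6.044 eV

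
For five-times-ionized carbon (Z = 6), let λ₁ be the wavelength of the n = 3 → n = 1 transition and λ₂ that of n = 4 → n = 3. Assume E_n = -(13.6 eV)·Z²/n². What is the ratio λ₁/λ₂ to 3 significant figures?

0.0547

λ ∝ 1/ΔE ∝ 1/(1/n_f² − 1/n_i²), and the Z² and hc factors cancel in the ratio.
λ₁/λ₂ = (1/3² − 1/4²)/(1/1² − 1/3²) = 0.04861/0.8889 = 0.0547.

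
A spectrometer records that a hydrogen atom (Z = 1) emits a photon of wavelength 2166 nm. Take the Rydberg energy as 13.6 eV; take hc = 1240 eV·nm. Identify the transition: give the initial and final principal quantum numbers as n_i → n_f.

n_i = 7, n_f = 4

The photon energy is ΔE = hc/λ = 1240 / 2166 = 0.5725 eV.
With Z = 1, ΔE = 13.60 × (1/n_f² − 1/n_i²), so 1/n_f² − 1/n_i² = 0.04209.
Trying n_f = 4 gives 1/n_i² = 0.02041, i.e. n_i ≈ 7; this pair matches.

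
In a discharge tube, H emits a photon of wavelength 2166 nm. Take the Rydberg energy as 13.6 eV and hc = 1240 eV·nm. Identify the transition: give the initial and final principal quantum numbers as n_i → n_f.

The photon energy is ΔE = hc/λ = 1240 / 2166 = 0.5725 eV.
With Z = 1, ΔE = 13.60 × (1/n_f² − 1/n_i²), so 1/n_f² − 1/n_i² = 0.04209.
Trying n_f = 4 gives 1/n_i² = 0.02041, i.e. n_i ≈ 7; this pair matches.

n_i = 7, n_f = 4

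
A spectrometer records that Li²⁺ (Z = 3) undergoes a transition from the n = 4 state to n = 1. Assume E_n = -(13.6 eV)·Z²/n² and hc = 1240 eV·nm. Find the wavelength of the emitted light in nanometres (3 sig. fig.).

For Z = 3 the level energies scale as Z², so the effective Rydberg energy is 13.6 × 9 = 122.4 eV.
ΔE = 122.4 × (1/1² − 1/4²) = 122.4 × 0.9375 = 114.8 eV.
λ = hc/ΔE = 1240 / 114.8 = 10.8 nm.

10.8 nm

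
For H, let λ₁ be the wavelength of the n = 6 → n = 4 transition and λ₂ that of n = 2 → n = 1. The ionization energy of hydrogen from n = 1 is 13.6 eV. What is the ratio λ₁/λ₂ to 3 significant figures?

21.6

λ ∝ 1/ΔE ∝ 1/(1/n_f² − 1/n_i²), and the Z² and hc factors cancel in the ratio.
λ₁/λ₂ = (1/1² − 1/2²)/(1/4² − 1/6²) = 0.7500/0.03472 = 21.6.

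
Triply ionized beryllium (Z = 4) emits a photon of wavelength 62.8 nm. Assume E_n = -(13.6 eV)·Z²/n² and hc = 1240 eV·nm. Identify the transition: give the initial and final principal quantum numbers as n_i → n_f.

n_i = 7, n_f = 3

The photon energy is ΔE = hc/λ = 1240 / 62.8 = 19.75 eV.
With Z = 4, ΔE = 217.6 × (1/n_f² − 1/n_i²), so 1/n_f² − 1/n_i² = 0.09074.
Trying n_f = 3 gives 1/n_i² = 0.02037, i.e. n_i ≈ 7; this pair matches.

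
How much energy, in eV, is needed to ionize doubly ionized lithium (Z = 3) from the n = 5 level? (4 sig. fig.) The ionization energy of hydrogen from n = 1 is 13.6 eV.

4.896 eV

E_n = −13.6 Z²/n² = −122.4/n² eV for Z = 3.
E_5 = −122.4/25 = −4.896 eV, so ionization (to E = 0) requires 4.896 eV.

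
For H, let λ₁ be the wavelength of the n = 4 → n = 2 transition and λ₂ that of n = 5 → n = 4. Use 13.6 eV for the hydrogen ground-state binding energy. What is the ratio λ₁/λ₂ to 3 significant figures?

0.120

λ ∝ 1/ΔE ∝ 1/(1/n_f² − 1/n_i²), and the Z² and hc factors cancel in the ratio.
λ₁/λ₂ = (1/4² − 1/5²)/(1/2² − 1/4²) = 0.02250/0.1875 = 0.120.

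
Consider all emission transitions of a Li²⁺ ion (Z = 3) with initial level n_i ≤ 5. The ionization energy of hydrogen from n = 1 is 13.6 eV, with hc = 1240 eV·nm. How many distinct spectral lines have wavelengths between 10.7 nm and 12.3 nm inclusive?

Enumerate all n_i → n_f pairs with 1 ≤ n_f < n_i ≤ 5 and compute λ = 1240 / [13.6·9·(1/n_f² − 1/n_i²)].
Lines falling in [10.7, 12.3] nm: 4→1 (10.81 nm), 3→1 (11.40 nm).

2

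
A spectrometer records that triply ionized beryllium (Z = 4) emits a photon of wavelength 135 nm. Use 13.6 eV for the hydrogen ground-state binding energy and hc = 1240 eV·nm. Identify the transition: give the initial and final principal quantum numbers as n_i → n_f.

The photon energy is ΔE = hc/λ = 1240 / 135 = 9.185 eV.
With Z = 4, ΔE = 217.6 × (1/n_f² − 1/n_i²), so 1/n_f² − 1/n_i² = 0.04221.
Trying n_f = 4 gives 1/n_i² = 0.02029, i.e. n_i ≈ 7; this pair matches.

n_i = 7, n_f = 4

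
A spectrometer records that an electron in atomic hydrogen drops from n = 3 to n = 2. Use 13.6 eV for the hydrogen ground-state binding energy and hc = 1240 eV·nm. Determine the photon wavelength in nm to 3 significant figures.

ΔE = 13.60 × (1/2² − 1/3²) = 13.60 × 0.1389 = 1.889 eV.
λ = hc/ΔE = 1240 / 1.889 = 656 nm.

656 nm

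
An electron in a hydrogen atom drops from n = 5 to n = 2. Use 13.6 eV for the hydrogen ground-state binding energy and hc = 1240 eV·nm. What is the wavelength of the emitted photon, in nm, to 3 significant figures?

434 nm

ΔE = 13.60 × (1/2² − 1/5²) = 13.60 × 0.2100 = 2.856 eV.
λ = hc/ΔE = 1240 / 2.856 = 434 nm.
This line belongs to the Balmer series.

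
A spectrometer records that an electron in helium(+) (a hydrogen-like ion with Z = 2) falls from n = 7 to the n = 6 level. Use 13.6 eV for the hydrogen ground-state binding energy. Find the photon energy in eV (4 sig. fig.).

0.4009 eV

The Bohr energies scale as Z², so for Z = 2: E_n = −54.40/n² eV.
E_7 = −54.40/49 = −1.110 eV and E_6 = −54.40/36 = −1.511 eV.
The photon energy is |E_7 − E_6| = 0.4009 eV.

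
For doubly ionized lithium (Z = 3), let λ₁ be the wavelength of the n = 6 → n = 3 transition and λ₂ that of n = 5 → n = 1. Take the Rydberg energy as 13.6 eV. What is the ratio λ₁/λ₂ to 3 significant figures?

λ ∝ 1/ΔE ∝ 1/(1/n_f² − 1/n_i²), and the Z² and hc factors cancel in the ratio.
λ₁/λ₂ = (1/1² − 1/5²)/(1/3² − 1/6²) = 0.9600/0.08333 = 11.5.

11.5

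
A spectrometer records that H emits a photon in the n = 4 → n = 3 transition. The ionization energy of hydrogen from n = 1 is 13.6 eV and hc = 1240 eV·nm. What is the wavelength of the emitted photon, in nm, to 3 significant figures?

ΔE = 13.60 × (1/3² − 1/4²) = 13.60 × 0.04861 = 0.6611 eV.
λ = hc/ΔE = 1240 / 0.6611 = 1880 nm.
This line belongs to the Paschen series.

1880 nm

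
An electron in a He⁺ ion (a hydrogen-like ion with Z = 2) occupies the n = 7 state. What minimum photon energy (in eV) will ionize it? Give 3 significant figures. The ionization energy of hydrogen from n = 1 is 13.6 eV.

E_n = −13.6 Z²/n² = −54.40/n² eV for Z = 2.
E_7 = −54.40/49 = −1.11 eV, so ionization (to E = 0) requires 1.11 eV.

1.11 eV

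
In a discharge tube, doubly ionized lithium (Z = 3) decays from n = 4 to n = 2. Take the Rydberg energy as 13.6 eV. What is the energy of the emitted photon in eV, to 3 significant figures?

23.0 eV

The Bohr energies scale as Z², so for Z = 3: E_n = −122.4/n² eV.
E_4 = −122.4/16 = −7.650 eV and E_2 = −122.4/4 = −30.60 eV.
The photon energy is |E_4 − E_2| = 23.0 eV.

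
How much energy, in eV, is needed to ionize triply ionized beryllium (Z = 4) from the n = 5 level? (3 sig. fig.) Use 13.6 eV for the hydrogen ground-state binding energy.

8.70 eV

E_n = −13.6 Z²/n² = −217.6/n² eV for Z = 4.
E_5 = −217.6/25 = −8.70 eV, so ionization (to E = 0) requires 8.70 eV.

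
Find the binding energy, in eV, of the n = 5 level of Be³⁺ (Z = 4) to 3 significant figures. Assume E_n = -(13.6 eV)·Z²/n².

8.70 eV

E_n = −13.6 Z²/n² = −217.6/n² eV for Z = 4.
E_5 = −217.6/25 = −8.70 eV, so ionization (to E = 0) requires 8.70 eV.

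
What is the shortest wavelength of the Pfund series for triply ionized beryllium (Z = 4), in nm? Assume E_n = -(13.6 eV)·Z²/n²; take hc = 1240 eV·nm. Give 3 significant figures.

142 nm

The Pfund series has lower level n_f = 5; the series limit corresponds to n_i → ∞.
ΔE_max = 13.6 × 16 / 5² = 8.704 eV.
λ_min = 1240 / 8.704 = 142 nm.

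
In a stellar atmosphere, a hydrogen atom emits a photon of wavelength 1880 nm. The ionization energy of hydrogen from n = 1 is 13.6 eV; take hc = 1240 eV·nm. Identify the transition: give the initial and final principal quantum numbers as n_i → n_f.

The photon energy is ΔE = hc/λ = 1240 / 1880 = 0.6596 eV.
With Z = 1, ΔE = 13.60 × (1/n_f² − 1/n_i²), so 1/n_f² − 1/n_i² = 0.04850.
Trying n_f = 3 gives 1/n_i² = 0.06261, i.e. n_i ≈ 4; this pair matches.

n_i = 4, n_f = 3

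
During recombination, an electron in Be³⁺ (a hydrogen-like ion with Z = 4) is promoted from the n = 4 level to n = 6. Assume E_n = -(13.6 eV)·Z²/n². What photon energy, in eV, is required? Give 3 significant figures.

7.56 eV

The Bohr energies scale as Z², so for Z = 4: E_n = −217.6/n² eV.
E_6 = −217.6/36 = −6.044 eV and E_4 = −217.6/16 = −13.60 eV.
The photon energy is |E_6 − E_4| = 7.56 eV.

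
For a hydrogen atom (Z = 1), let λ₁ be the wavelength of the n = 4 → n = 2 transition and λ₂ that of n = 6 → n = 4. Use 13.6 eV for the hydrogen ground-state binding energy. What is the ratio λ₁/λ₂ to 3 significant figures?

λ ∝ 1/ΔE ∝ 1/(1/n_f² − 1/n_i²), and the Z² and hc factors cancel in the ratio.
λ₁/λ₂ = (1/4² − 1/6²)/(1/2² − 1/4²) = 0.03472/0.1875 = 0.185.

0.185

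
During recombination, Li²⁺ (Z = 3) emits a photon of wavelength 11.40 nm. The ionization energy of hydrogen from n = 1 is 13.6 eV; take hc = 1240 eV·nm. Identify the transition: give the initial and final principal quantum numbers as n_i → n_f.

The photon energy is ΔE = hc/λ = 1240 / 11.40 = 108.8 eV.
With Z = 3, ΔE = 122.4 × (1/n_f² − 1/n_i²), so 1/n_f² − 1/n_i² = 0.8887.
Trying n_f = 1 gives 1/n_i² = 0.1113, i.e. n_i ≈ 3; this pair matches.

n_i = 3, n_f = 1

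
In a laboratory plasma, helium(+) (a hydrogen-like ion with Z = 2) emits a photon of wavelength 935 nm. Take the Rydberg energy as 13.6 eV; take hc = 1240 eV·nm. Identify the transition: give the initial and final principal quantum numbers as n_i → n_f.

The photon energy is ΔE = hc/λ = 1240 / 935 = 1.326 eV.
With Z = 2, ΔE = 54.40 × (1/n_f² − 1/n_i²), so 1/n_f² − 1/n_i² = 0.02438.
Trying n_f = 5 gives 1/n_i² = 0.01562, i.e. n_i ≈ 8; this pair matches.

n_i = 8, n_f = 5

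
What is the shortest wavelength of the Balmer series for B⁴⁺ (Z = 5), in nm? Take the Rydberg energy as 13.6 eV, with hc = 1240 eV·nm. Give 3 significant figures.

14.6 nm

The Balmer series has lower level n_f = 2; the series limit corresponds to n_i → ∞.
ΔE_max = 13.6 × 25 / 2² = 85.00 eV.
λ_min = 1240 / 85.00 = 14.6 nm.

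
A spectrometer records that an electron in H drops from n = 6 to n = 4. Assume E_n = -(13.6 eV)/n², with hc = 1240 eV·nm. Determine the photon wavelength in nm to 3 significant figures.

ΔE = 13.60 × (1/4² − 1/6²) = 13.60 × 0.03472 = 0.4722 eV.
λ = hc/ΔE = 1240 / 0.4722 = 2630 nm.
This line belongs to the Brackett series.

2630 nm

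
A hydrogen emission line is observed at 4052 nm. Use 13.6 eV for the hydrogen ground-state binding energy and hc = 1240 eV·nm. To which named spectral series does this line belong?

ΔE = 1240/4052 = 0.3060 eV.
This matches 13.6 × (1/4² − 1/5²), so n_f = 4: the Brackett series.

Brackett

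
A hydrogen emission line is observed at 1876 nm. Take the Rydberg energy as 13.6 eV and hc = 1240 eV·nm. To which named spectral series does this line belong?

ΔE = 1240/1876 = 0.6610 eV.
This matches 13.6 × (1/3² − 1/4²), so n_f = 3: the Paschen series.

Paschen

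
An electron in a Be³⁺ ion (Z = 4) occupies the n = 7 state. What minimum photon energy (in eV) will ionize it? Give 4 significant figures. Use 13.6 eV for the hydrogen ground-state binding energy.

4.441 eV

E_n = −13.6 Z²/n² = −217.6/n² eV for Z = 4.
E_7 = −217.6/49 = −4.441 eV, so ionization (to E = 0) requires 4.441 eV.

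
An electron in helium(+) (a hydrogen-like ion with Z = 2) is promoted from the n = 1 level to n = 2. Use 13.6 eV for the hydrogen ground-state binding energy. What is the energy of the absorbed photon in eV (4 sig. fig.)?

40.80 eV

The Bohr energies scale as Z², so for Z = 2: E_n = −54.40/n² eV.
E_2 = −54.40/4 = −13.60 eV and E_1 = −54.40/1 = −54.40 eV.
The photon energy is |E_2 − E_1| = 40.80 eV.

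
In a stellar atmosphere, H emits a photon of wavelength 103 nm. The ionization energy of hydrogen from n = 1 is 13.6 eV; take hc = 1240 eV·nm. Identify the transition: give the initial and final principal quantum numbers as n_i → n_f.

n_i = 3, n_f = 1

The photon energy is ΔE = hc/λ = 1240 / 103 = 12.04 eV.
With Z = 1, ΔE = 13.60 × (1/n_f² − 1/n_i²), so 1/n_f² − 1/n_i² = 0.8852.
Trying n_f = 1 gives 1/n_i² = 0.1148, i.e. n_i ≈ 3; this pair matches.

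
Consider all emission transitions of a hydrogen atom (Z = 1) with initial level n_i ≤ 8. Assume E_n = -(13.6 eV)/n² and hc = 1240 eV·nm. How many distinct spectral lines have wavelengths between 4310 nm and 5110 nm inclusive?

1

Enumerate all n_i → n_f pairs with 1 ≤ n_f < n_i ≤ 8 and compute λ = 1240 / [13.6·1·(1/n_f² − 1/n_i²)].
Lines falling in [4310, 5110] nm: 7→5 (4654 nm).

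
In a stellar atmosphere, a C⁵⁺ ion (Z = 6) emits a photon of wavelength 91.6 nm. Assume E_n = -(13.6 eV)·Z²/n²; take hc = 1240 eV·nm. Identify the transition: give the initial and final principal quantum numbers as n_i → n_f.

The photon energy is ΔE = hc/λ = 1240 / 91.6 = 13.54 eV.
With Z = 6, ΔE = 489.6 × (1/n_f² − 1/n_i²), so 1/n_f² − 1/n_i² = 0.02765.
Trying n_f = 5 gives 1/n_i² = 0.01235, i.e. n_i ≈ 9; this pair matches.

n_i = 9, n_f = 5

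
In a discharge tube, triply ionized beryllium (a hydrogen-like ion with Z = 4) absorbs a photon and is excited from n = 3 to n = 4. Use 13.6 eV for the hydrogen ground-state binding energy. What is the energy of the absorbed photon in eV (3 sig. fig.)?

The Bohr energies scale as Z², so for Z = 4: E_n = −217.6/n² eV.
E_4 = −217.6/16 = −13.60 eV and E_3 = −217.6/9 = −24.18 eV.
The photon energy is |E_4 − E_3| = 10.6 eV.

10.6 eV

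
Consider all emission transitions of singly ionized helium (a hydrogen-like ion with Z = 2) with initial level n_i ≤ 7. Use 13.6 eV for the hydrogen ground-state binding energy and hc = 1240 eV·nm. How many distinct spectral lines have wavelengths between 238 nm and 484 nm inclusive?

4

Enumerate all n_i → n_f pairs with 1 ≤ n_f < n_i ≤ 7 and compute λ = 1240 / [13.6·4·(1/n_f² − 1/n_i²)].
Lines falling in [238, 484] nm: 7→3 (251.3 nm), 6→3 (273.5 nm), 5→3 (320.5 nm), 4→3 (468.9 nm).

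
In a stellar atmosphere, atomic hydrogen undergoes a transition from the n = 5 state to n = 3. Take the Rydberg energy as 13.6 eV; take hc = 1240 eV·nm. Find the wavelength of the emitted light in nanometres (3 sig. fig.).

1280 nm

ΔE = 13.60 × (1/3² − 1/5²) = 13.60 × 0.07111 = 0.9671 eV.
λ = hc/ΔE = 1240 / 0.9671 = 1280 nm.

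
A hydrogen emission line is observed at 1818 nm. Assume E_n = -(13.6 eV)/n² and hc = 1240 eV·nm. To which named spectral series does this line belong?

Brackett

ΔE = 1240/1818 = 0.6821 eV.
This matches 13.6 × (1/4² − 1/9²), so n_f = 4: the Brackett series.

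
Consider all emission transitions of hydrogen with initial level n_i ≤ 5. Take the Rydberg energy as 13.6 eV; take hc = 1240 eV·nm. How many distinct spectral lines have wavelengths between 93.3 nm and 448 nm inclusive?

5

Enumerate all n_i → n_f pairs with 1 ≤ n_f < n_i ≤ 5 and compute λ = 1240 / [13.6·1·(1/n_f² − 1/n_i²)].
Lines falling in [93.3, 448] nm: 5→1 (94.98 nm), 4→1 (97.25 nm), 3→1 (102.6 nm), 2→1 (121.6 nm), 5→2 (434.2 nm).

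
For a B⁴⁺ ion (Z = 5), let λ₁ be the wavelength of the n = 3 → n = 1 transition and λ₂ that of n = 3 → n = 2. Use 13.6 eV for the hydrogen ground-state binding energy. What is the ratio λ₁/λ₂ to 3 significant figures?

λ ∝ 1/ΔE ∝ 1/(1/n_f² − 1/n_i²), and the Z² and hc factors cancel in the ratio.
λ₁/λ₂ = (1/2² − 1/3²)/(1/1² − 1/3²) = 0.1389/0.8889 = 0.156.

0.156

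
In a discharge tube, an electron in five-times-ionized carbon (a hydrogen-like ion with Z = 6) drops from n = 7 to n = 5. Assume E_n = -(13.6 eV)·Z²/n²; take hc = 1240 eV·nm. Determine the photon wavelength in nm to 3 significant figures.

For Z = 6 the level energies scale as Z², so the effective Rydberg energy is 13.6 × 36 = 489.6 eV.
ΔE = 489.6 × (1/5² − 1/7²) = 489.6 × 0.01959 = 9.592 eV.
λ = hc/ΔE = 1240 / 9.592 = 129 nm.

129 nm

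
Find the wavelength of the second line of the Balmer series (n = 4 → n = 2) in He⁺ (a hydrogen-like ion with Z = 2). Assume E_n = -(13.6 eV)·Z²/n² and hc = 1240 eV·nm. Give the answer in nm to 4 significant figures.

The Balmer series terminates on n_f = 2; the second line has n_i = 2+2 = 4.
ΔE = 54.40 × (1/2² − 1/4²) = 10.20 eV.
λ = 1240 / 10.20 = 121.6 nm.

121.6 nm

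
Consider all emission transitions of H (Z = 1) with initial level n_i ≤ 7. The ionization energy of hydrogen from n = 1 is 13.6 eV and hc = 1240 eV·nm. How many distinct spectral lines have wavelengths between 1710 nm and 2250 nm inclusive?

Enumerate all n_i → n_f pairs with 1 ≤ n_f < n_i ≤ 7 and compute λ = 1240 / [13.6·1·(1/n_f² − 1/n_i²)].
Lines falling in [1710, 2250] nm: 4→3 (1876 nm), 7→4 (2166 nm).

2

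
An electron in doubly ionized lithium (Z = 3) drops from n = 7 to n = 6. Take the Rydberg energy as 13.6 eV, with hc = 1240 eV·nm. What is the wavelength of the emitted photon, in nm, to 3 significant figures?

For Z = 3 the level energies scale as Z², so the effective Rydberg energy is 13.6 × 9 = 122.4 eV.
ΔE = 122.4 × (1/6² − 1/7²) = 122.4 × 0.007370 = 0.9020 eV.
λ = hc/ΔE = 1240 / 0.9020 = 1370 nm.

1370 nm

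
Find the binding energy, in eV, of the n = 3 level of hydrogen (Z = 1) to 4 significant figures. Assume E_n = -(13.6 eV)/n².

1.511 eV

E_3 = −13.60/9 = −1.511 eV, so ionization (to E = 0) requires 1.511 eV.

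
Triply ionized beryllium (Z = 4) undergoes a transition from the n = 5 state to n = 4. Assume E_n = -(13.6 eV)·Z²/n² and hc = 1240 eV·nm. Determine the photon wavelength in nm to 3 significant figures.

For Z = 4 the level energies scale as Z², so the effective Rydberg energy is 13.6 × 16 = 217.6 eV.
ΔE = 217.6 × (1/4² − 1/5²) = 217.6 × 0.02250 = 4.896 eV.
λ = hc/ΔE = 1240 / 4.896 = 253 nm.

253 nm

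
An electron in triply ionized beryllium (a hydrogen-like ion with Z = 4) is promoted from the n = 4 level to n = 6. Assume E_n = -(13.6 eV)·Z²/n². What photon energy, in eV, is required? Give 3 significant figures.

The Bohr energies scale as Z², so for Z = 4: E_n = −217.6/n² eV.
E_6 = −217.6/36 = −6.044 eV and E_4 = −217.6/16 = −13.60 eV.
The photon energy is |E_6 − E_4| = 7.56 eV.

7.56 eV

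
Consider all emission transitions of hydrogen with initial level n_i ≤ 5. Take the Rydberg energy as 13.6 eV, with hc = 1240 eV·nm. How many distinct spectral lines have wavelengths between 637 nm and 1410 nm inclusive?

Enumerate all n_i → n_f pairs with 1 ≤ n_f < n_i ≤ 5 and compute λ = 1240 / [13.6·1·(1/n_f² − 1/n_i²)].
Lines falling in [637, 1410] nm: 3→2 (656.5 nm), 5→3 (1282 nm).

2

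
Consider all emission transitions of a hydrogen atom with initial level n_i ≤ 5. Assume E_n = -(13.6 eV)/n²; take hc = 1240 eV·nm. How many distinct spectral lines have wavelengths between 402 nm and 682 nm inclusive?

3

Enumerate all n_i → n_f pairs with 1 ≤ n_f < n_i ≤ 5 and compute λ = 1240 / [13.6·1·(1/n_f² − 1/n_i²)].
Lines falling in [402, 682] nm: 5→2 (434.2 nm), 4→2 (486.3 nm), 3→2 (656.5 nm).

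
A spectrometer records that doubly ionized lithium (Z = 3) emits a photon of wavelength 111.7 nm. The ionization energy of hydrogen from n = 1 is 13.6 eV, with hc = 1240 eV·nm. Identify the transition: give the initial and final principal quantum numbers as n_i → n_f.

The photon energy is ΔE = hc/λ = 1240 / 111.7 = 11.10 eV.
With Z = 3, ΔE = 122.4 × (1/n_f² − 1/n_i²), so 1/n_f² − 1/n_i² = 0.09070.
Trying n_f = 3 gives 1/n_i² = 0.02042, i.e. n_i ≈ 7; this pair matches.

n_i = 7, n_f = 3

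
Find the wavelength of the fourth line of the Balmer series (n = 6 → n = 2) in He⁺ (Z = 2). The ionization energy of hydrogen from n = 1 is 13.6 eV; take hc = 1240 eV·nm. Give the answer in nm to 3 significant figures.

103 nm

The Balmer series terminates on n_f = 2; the fourth line has n_i = 2+4 = 6.
ΔE = 54.40 × (1/2² − 1/6²) = 12.09 eV.
λ = 1240 / 12.09 = 103 nm.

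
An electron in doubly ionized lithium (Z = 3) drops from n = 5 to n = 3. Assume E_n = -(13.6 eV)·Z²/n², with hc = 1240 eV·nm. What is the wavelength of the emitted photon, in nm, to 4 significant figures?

142.5 nm

For Z = 3 the level energies scale as Z², so the effective Rydberg energy is 13.6 × 9 = 122.4 eV.
ΔE = 122.4 × (1/3² − 1/5²) = 122.4 × 0.07111 = 8.704 eV.
λ = hc/ΔE = 1240 / 8.704 = 142.5 nm.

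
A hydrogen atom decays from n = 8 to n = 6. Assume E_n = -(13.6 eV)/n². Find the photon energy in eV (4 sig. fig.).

E_8 = −13.60/64 = −0.2125 eV and E_6 = −13.60/36 = −0.3778 eV.
The photon energy is |E_8 − E_6| = 0.1653 eV.

0.1653 eV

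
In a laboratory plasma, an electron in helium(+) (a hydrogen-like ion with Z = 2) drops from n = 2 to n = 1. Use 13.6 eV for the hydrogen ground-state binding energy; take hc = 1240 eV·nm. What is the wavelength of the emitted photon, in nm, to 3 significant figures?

For Z = 2 the level energies scale as Z², so the effective Rydberg energy is 13.6 × 4 = 54.40 eV.
ΔE = 54.40 × (1/1² − 1/2²) = 54.40 × 0.7500 = 40.80 eV.
λ = hc/ΔE = 1240 / 40.80 = 30.4 nm.

30.4 nm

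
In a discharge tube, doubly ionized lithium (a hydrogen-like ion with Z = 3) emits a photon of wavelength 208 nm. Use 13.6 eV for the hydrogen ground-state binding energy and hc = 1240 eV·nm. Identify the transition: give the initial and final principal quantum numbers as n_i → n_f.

The photon energy is ΔE = hc/λ = 1240 / 208 = 5.962 eV.
With Z = 3, ΔE = 122.4 × (1/n_f² − 1/n_i²), so 1/n_f² − 1/n_i² = 0.04871.
Trying n_f = 3 gives 1/n_i² = 0.06241, i.e. n_i ≈ 4; this pair matches.

n_i = 4, n_f = 3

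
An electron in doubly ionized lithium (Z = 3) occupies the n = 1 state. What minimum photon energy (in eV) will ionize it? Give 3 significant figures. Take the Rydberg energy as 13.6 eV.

122 eV

E_n = −13.6 Z²/n² = −122.4/n² eV for Z = 3.
E_1 = −122.4/1 = −122 eV, so ionization (to E = 0) requires 122 eV.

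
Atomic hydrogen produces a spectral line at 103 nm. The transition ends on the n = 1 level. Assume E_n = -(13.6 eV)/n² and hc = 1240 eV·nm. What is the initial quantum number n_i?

n_i = 3

The photon energy is ΔE = hc/λ = 1240 / 103 = 12.04 eV.
With Z = 1, ΔE = 13.60 × (1/n_f² − 1/n_i²), so 1/n_f² − 1/n_i² = 0.8852.
With n_f = 1: 1/n_i² = 1/1 − 0.8852 = 0.1148, so n_i ≈ 2.95.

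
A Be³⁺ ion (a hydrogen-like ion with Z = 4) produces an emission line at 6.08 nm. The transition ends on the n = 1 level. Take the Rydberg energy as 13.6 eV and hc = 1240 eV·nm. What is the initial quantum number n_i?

n_i = 4

The photon energy is ΔE = hc/λ = 1240 / 6.08 = 203.9 eV.
With Z = 4, ΔE = 217.6 × (1/n_f² − 1/n_i²), so 1/n_f² − 1/n_i² = 0.9373.
With n_f = 1: 1/n_i² = 1/1 − 0.9373 = 0.06274, so n_i ≈ 3.99.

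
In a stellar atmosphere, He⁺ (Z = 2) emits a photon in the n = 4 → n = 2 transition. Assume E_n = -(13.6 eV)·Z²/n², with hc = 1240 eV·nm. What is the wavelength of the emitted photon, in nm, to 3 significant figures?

For Z = 2 the level energies scale as Z², so the effective Rydberg energy is 13.6 × 4 = 54.40 eV.
ΔE = 54.40 × (1/2² − 1/4²) = 54.40 × 0.1875 = 10.20 eV.
λ = hc/ΔE = 1240 / 10.20 = 122 nm.

122 nm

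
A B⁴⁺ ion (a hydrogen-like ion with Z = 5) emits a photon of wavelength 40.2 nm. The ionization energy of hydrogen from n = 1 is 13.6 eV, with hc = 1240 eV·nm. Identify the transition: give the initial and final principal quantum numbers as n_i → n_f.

n_i = 7, n_f = 3

The photon energy is ΔE = hc/λ = 1240 / 40.2 = 30.85 eV.
With Z = 5, ΔE = 340.0 × (1/n_f² − 1/n_i²), so 1/n_f² − 1/n_i² = 0.09072.
Trying n_f = 3 gives 1/n_i² = 0.02039, i.e. n_i ≈ 7; this pair matches.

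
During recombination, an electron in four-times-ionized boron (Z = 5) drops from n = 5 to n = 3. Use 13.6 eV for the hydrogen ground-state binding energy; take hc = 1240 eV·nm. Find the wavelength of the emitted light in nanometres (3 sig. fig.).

51.3 nm

For Z = 5 the level energies scale as Z², so the effective Rydberg energy is 13.6 × 25 = 340.0 eV.
ΔE = 340.0 × (1/3² − 1/5²) = 340.0 × 0.07111 = 24.18 eV.
λ = hc/ΔE = 1240 / 24.18 = 51.3 nm.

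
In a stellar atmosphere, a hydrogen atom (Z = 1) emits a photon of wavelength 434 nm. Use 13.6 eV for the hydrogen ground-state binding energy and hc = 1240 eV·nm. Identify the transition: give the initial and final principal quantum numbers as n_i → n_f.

The photon energy is ΔE = hc/λ = 1240 / 434 = 2.857 eV.
With Z = 1, ΔE = 13.60 × (1/n_f² − 1/n_i²), so 1/n_f² − 1/n_i² = 0.2101.
Trying n_f = 2 gives 1/n_i² = 0.03992, i.e. n_i ≈ 5; this pair matches.

n_i = 5, n_f = 2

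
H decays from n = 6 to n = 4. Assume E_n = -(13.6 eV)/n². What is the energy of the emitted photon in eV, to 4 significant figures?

0.4722 eV

E_6 = −13.60/36 = −0.3778 eV and E_4 = −13.60/16 = −0.8500 eV.
The photon energy is |E_6 − E_4| = 0.4722 eV.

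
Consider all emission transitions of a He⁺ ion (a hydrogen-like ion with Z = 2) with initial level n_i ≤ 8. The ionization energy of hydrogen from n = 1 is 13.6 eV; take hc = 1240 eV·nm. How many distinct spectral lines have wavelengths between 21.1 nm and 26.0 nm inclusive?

Enumerate all n_i → n_f pairs with 1 ≤ n_f < n_i ≤ 8 and compute λ = 1240 / [13.6·4·(1/n_f² − 1/n_i²)].
Lines falling in [21.1, 26.0] nm: 8→1 (23.16 nm), 7→1 (23.27 nm), 6→1 (23.45 nm), 5→1 (23.74 nm), 4→1 (24.31 nm), 3→1 (25.64 nm).

6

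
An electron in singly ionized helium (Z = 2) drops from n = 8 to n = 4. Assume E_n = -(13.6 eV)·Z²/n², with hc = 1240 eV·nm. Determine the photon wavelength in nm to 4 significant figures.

486.3 nm

For Z = 2 the level energies scale as Z², so the effective Rydberg energy is 13.6 × 4 = 54.40 eV.
ΔE = 54.40 × (1/4² − 1/8²) = 54.40 × 0.04688 = 2.550 eV.
λ = hc/ΔE = 1240 / 2.550 = 486.3 nm.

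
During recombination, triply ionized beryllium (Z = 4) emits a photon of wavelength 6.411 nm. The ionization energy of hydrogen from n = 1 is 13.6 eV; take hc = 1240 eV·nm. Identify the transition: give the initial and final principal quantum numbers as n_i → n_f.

n_i = 3, n_f = 1

The photon energy is ΔE = hc/λ = 1240 / 6.411 = 193.4 eV.
With Z = 4, ΔE = 217.6 × (1/n_f² − 1/n_i²), so 1/n_f² − 1/n_i² = 0.8889.
Trying n_f = 1 gives 1/n_i² = 0.1111, i.e. n_i ≈ 3; this pair matches.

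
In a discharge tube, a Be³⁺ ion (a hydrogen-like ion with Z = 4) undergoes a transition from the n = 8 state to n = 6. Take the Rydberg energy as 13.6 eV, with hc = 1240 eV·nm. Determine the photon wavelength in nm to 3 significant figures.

For Z = 4 the level energies scale as Z², so the effective Rydberg energy is 13.6 × 16 = 217.6 eV.
ΔE = 217.6 × (1/6² − 1/8²) = 217.6 × 0.01215 = 2.644 eV.
λ = hc/ΔE = 1240 / 2.644 = 469 nm.

469 nm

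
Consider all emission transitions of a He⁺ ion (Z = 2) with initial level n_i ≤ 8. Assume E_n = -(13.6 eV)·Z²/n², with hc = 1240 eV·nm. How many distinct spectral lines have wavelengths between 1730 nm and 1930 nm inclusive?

Enumerate all n_i → n_f pairs with 1 ≤ n_f < n_i ≤ 8 and compute λ = 1240 / [13.6·4·(1/n_f² − 1/n_i²)].
Lines falling in [1730, 1930] nm: 6→5 (1865 nm), 8→6 (1876 nm).

2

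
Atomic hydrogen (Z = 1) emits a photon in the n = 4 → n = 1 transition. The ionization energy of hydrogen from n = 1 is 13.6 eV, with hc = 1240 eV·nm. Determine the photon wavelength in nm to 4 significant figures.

ΔE = 13.60 × (1/1² − 1/4²) = 13.60 × 0.9375 = 12.75 eV.
λ = hc/ΔE = 1240 / 12.75 = 97.25 nm.
This line belongs to the Lyman series.

97.25 nm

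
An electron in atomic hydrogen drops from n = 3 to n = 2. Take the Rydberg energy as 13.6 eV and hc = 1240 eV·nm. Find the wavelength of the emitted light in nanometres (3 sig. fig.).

656 nm

ΔE = 13.60 × (1/2² − 1/3²) = 13.60 × 0.1389 = 1.889 eV.
λ = hc/ΔE = 1240 / 1.889 = 656 nm.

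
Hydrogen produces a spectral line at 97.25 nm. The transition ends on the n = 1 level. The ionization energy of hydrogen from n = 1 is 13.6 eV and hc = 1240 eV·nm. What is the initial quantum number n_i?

n_i = 4

The photon energy is ΔE = hc/λ = 1240 / 97.25 = 12.75 eV.
With Z = 1, ΔE = 13.60 × (1/n_f² − 1/n_i²), so 1/n_f² − 1/n_i² = 0.9375.
With n_f = 1: 1/n_i² = 1/1 − 0.9375 = 0.06245, so n_i ≈ 4.00.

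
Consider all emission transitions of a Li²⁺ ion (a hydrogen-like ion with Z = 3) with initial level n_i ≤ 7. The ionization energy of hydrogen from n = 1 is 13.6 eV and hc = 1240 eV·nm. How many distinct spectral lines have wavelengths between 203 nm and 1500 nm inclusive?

Enumerate all n_i → n_f pairs with 1 ≤ n_f < n_i ≤ 7 and compute λ = 1240 / [13.6·9·(1/n_f² − 1/n_i²)].
Lines falling in [203, 1500] nm: 4→3 (208.4 nm), 7→4 (240.7 nm), 6→4 (291.8 nm), 5→4 (450.3 nm), 7→5 (517.1 nm), 6→5 (828.9 nm), 7→6 (1375 nm).

7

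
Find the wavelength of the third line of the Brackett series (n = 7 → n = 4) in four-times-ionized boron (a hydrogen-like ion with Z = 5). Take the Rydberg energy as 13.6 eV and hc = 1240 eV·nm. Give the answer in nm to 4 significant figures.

The Brackett series terminates on n_f = 4; the third line has n_i = 4+3 = 7.
ΔE = 340.0 × (1/4² − 1/7²) = 14.31 eV.
λ = 1240 / 14.31 = 86.65 nm.

86.65 nm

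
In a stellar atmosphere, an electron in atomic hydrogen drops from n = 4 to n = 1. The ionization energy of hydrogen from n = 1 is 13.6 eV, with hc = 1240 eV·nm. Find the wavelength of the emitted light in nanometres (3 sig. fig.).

ΔE = 13.60 × (1/1² − 1/4²) = 13.60 × 0.9375 = 12.75 eV.
λ = hc/ΔE = 1240 / 12.75 = 97.3 nm.
This line belongs to the Lyman series.

97.3 nm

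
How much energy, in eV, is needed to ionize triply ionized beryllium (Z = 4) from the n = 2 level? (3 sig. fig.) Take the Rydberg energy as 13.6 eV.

54.4 eV

E_n = −13.6 Z²/n² = −217.6/n² eV for Z = 4.
E_2 = −217.6/4 = −54.4 eV, so ionization (to E = 0) requires 54.4 eV.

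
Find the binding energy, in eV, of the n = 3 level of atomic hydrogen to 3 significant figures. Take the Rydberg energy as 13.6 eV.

E_3 = −13.60/9 = −1.51 eV, so ionization (to E = 0) requires 1.51 eV.

1.51 eV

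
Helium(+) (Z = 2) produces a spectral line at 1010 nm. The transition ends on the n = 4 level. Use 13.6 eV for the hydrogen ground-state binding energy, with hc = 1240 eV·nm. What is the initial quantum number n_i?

The photon energy is ΔE = hc/λ = 1240 / 1010 = 1.228 eV.
With Z = 2, ΔE = 54.40 × (1/n_f² − 1/n_i²), so 1/n_f² − 1/n_i² = 0.02257.
With n_f = 4: 1/n_i² = 1/16 − 0.02257 = 0.03993, so n_i ≈ 5.00.

n_i = 5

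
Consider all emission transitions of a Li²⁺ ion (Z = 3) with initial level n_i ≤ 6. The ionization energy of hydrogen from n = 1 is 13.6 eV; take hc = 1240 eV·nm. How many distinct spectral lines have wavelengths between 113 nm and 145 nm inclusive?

Enumerate all n_i → n_f pairs with 1 ≤ n_f < n_i ≤ 6 and compute λ = 1240 / [13.6·9·(1/n_f² − 1/n_i²)].
Lines falling in [113, 145] nm: 6→3 (121.6 nm), 5→3 (142.5 nm).

2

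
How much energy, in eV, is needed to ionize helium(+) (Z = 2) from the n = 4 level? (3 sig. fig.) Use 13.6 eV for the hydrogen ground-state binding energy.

E_n = −13.6 Z²/n² = −54.40/n² eV for Z = 2.
E_4 = −54.40/16 = −3.40 eV, so ionization (to E = 0) requires 3.40 eV.

3.40 eV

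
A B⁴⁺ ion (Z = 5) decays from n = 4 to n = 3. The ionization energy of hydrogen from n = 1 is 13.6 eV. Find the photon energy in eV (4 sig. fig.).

16.53 eV

The Bohr energies scale as Z², so for Z = 5: E_n = −340.0/n² eV.
E_4 = −340.0/16 = −21.25 eV and E_3 = −340.0/9 = −37.78 eV.
The photon energy is |E_4 − E_3| = 16.53 eV.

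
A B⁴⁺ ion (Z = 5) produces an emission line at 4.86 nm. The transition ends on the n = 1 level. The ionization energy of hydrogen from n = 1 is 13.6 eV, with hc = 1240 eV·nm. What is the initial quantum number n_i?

n_i = 2

The photon energy is ΔE = hc/λ = 1240 / 4.86 = 255.1 eV.
With Z = 5, ΔE = 340.0 × (1/n_f² − 1/n_i²), so 1/n_f² − 1/n_i² = 0.7504.
With n_f = 1: 1/n_i² = 1/1 − 0.7504 = 0.2496, so n_i ≈ 2.00.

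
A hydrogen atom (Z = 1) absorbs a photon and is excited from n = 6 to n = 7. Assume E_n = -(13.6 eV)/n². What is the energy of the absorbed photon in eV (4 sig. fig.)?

E_7 = −13.60/49 = −0.2776 eV and E_6 = −13.60/36 = −0.3778 eV.
The photon energy is |E_7 − E_6| = 0.1002 eV.

0.1002 eV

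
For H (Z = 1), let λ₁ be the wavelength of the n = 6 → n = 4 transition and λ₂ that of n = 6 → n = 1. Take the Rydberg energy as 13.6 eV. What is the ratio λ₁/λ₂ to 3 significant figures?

28.0

λ ∝ 1/ΔE ∝ 1/(1/n_f² − 1/n_i²), and the Z² and hc factors cancel in the ratio.
λ₁/λ₂ = (1/1² − 1/6²)/(1/4² − 1/6²) = 0.9722/0.03472 = 28.0.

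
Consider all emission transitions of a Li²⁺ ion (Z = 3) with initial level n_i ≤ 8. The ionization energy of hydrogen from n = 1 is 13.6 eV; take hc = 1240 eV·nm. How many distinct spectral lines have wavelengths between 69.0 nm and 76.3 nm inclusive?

Enumerate all n_i → n_f pairs with 1 ≤ n_f < n_i ≤ 8 and compute λ = 1240 / [13.6·9·(1/n_f² − 1/n_i²)].
Lines falling in [69.0, 76.3] nm: 3→2 (72.94 nm).

1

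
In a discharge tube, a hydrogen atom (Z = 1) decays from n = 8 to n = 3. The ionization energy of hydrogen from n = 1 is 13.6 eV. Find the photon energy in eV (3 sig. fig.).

1.30 eV

E_8 = −13.60/64 = −0.2125 eV and E_3 = −13.60/9 = −1.511 eV.
The photon energy is |E_8 − E_3| = 1.30 eV.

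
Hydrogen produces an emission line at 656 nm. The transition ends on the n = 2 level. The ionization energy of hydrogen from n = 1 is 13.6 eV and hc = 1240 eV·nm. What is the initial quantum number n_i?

n_i = 3

The photon energy is ΔE = hc/λ = 1240 / 656 = 1.890 eV.
With Z = 1, ΔE = 13.60 × (1/n_f² − 1/n_i²), so 1/n_f² − 1/n_i² = 0.1390.
With n_f = 2: 1/n_i² = 1/4 − 0.1390 = 0.1110, so n_i ≈ 3.00.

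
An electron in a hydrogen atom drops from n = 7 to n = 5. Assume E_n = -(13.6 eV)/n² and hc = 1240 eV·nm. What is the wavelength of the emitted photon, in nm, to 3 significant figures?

4650 nm

ΔE = 13.60 × (1/5² − 1/7²) = 13.60 × 0.01959 = 0.2664 eV.
λ = hc/ΔE = 1240 / 0.2664 = 4650 nm.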